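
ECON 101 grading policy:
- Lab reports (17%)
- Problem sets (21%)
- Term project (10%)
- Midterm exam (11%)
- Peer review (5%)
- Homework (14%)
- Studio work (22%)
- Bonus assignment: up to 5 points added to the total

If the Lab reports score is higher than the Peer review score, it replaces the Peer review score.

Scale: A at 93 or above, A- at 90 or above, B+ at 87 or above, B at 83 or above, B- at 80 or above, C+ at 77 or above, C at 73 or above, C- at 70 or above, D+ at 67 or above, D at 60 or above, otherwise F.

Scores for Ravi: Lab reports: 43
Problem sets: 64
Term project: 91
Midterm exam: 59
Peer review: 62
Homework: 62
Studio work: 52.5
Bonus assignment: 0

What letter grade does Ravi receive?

F

Lab reports (43) ≤ Peer review (62), so Peer review stays at 62.
Weighted total:
  Lab reports 43 × 0.17 = 7.31
  Problem sets 64 × 0.21 = 13.44
  Term project 91 × 0.1 = 9.1
  Midterm exam 59 × 0.11 = 6.49
  Peer review 62 × 0.05 = 3.1
  Homework 62 × 0.14 = 8.68
  Studio work 52.5 × 0.22 = 11.55
Sum = 59.67
Bonus assignment: 59.67 + 0 = 59.67
59.67 < 60 → F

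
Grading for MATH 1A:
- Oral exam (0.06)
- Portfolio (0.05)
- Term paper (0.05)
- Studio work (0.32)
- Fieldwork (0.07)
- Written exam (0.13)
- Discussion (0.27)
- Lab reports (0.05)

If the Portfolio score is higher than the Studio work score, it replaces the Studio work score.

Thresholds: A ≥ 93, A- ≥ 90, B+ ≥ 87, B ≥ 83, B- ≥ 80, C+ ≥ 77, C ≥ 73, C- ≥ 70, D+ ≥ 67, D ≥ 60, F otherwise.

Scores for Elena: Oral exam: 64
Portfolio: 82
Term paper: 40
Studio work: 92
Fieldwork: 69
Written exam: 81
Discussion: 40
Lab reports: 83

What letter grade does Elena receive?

D+

Portfolio (82) ≤ Studio work (92), so Studio work stays at 92.
Weighted total:
  Oral exam 64 × 0.06 = 3.84
  Portfolio 82 × 0.05 = 4.1
  Term paper 40 × 0.05 = 2
  Studio work 92 × 0.32 = 29.44
  Fieldwork 69 × 0.07 = 4.83
  Written exam 81 × 0.13 = 10.53
  Discussion 40 × 0.27 = 10.8
  Lab reports 83 × 0.05 = 4.15
Sum = 69.69
69.69 is ≥ 67 and < 70 → D+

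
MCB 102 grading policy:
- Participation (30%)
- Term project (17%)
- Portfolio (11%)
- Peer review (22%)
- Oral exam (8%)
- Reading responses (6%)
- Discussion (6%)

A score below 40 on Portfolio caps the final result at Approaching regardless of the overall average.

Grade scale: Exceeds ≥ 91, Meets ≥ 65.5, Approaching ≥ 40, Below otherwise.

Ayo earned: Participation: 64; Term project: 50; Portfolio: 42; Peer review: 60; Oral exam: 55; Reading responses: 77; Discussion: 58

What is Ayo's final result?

Portfolio score 42 ≥ 40: minimum met.
Weighted total:
  Participation 64 × 0.3 = 19.2
  Term project 50 × 0.17 = 8.5
  Portfolio 42 × 0.11 = 4.62
  Peer review 60 × 0.22 = 13.2
  Oral exam 55 × 0.08 = 4.4
  Reading responses 77 × 0.06 = 4.62
  Discussion 58 × 0.06 = 3.48
Sum = 58.02
58.02 is ≥ 40 and < 65.5 → Approaching

Approaching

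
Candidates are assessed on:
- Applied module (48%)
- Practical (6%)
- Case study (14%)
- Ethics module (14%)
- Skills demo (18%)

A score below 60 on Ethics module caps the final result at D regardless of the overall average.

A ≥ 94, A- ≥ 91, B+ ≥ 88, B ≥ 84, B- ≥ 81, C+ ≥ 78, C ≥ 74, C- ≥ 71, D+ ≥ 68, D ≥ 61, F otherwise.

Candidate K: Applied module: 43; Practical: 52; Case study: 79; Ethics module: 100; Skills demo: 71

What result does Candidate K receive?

D

Ethics module score 100 ≥ 60: minimum met.
Weighted total:
  Applied module 43 × 0.48 = 20.64
  Practical 52 × 0.06 = 3.12
  Case study 79 × 0.14 = 11.06
  Ethics module 100 × 0.14 = 14
  Skills demo 71 × 0.18 = 12.78
Sum = 61.6
61.6 is ≥ 61 and < 68 → D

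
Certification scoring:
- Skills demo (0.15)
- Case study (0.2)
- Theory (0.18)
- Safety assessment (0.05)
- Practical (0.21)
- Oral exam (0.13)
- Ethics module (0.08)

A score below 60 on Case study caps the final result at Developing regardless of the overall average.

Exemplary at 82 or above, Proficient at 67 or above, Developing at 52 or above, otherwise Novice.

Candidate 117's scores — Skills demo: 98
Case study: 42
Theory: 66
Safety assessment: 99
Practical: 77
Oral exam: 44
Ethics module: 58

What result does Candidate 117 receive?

Case study score 42 < 60: minimum not met.
Weighted total:
  Skills demo 98 × 0.15 = 14.7
  Case study 42 × 0.2 = 8.4
  Theory 66 × 0.18 = 11.88
  Safety assessment 99 × 0.05 = 4.95
  Practical 77 × 0.21 = 16.17
  Oral exam 44 × 0.13 = 5.72
  Ethics module 58 × 0.08 = 4.64
Sum = 66.46
66.46 would be Developing; cap at Developing applies → Developing.

Developing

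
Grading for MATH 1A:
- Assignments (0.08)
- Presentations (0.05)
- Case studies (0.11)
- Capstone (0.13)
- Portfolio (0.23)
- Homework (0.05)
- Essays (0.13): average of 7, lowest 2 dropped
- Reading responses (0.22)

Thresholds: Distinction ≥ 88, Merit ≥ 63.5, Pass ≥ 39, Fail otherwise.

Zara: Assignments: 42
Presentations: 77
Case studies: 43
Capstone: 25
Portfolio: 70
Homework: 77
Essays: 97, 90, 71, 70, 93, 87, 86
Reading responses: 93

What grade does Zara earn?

Merit

Essays: drop 70, 71 → average of remaining 5 = 453/5 = 90.6
Weighted total:
  Assignments 42 × 0.08 = 3.36
  Presentations 77 × 0.05 = 3.85
  Case studies 43 × 0.11 = 4.73
  Capstone 25 × 0.13 = 3.25
  Portfolio 70 × 0.23 = 16.1
  Homework 77 × 0.05 = 3.85
  Essays 90.6 × 0.13 = 11.778
  Reading responses 93 × 0.22 = 20.46
Sum = 67.378
67.378 is ≥ 63.5 and < 88 → Merit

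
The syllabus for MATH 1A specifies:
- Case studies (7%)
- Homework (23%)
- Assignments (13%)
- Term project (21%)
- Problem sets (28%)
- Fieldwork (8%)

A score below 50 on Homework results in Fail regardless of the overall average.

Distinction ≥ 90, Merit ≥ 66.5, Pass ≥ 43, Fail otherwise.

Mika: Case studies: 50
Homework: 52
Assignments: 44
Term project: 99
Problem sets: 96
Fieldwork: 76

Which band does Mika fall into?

Homework score 52 ≥ 50: minimum met.
Weighted total:
  Case studies 50 × 0.07 = 3.5
  Homework 52 × 0.23 = 11.96
  Assignments 44 × 0.13 = 5.72
  Term project 99 × 0.21 = 20.79
  Problem sets 96 × 0.28 = 26.88
  Fieldwork 76 × 0.08 = 6.08
Sum = 74.93
74.93 is ≥ 66.5 and < 90 → Merit

Merit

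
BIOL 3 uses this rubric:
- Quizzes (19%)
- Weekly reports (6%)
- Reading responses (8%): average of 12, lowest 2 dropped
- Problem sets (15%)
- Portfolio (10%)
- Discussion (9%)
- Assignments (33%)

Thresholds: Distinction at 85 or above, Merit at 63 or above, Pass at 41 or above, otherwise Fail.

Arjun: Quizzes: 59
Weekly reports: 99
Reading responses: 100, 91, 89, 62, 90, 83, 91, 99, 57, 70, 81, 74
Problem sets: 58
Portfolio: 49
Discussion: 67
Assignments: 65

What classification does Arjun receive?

Reading responses: drop 57, 62 → average of remaining 10 = 868/10 = 86.8
Weighted total:
  Quizzes 59 × 0.19 = 11.21
  Weekly reports 99 × 0.06 = 5.94
  Reading responses 86.8 × 0.08 = 6.944
  Problem sets 58 × 0.15 = 8.7
  Portfolio 49 × 0.1 = 4.9
  Discussion 67 × 0.09 = 6.03
  Assignments 65 × 0.33 = 21.45
Sum = 65.174
65.174 is ≥ 63 and < 85 → Merit

Merit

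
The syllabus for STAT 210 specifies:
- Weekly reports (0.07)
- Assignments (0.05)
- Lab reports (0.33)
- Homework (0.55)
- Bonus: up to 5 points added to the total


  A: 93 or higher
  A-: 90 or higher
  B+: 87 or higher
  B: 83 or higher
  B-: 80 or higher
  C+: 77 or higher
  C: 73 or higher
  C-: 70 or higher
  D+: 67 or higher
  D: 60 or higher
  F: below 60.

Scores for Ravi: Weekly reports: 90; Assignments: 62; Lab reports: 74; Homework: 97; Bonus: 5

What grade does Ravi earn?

A-

Weighted total:
  Weekly reports 90 × 0.07 = 6.3
  Assignments 62 × 0.05 = 3.1
  Lab reports 74 × 0.33 = 24.42
  Homework 97 × 0.55 = 53.35
Sum = 87.17
Bonus: 87.17 + 5 = 92.17
92.17 is ≥ 90 and < 93 → A-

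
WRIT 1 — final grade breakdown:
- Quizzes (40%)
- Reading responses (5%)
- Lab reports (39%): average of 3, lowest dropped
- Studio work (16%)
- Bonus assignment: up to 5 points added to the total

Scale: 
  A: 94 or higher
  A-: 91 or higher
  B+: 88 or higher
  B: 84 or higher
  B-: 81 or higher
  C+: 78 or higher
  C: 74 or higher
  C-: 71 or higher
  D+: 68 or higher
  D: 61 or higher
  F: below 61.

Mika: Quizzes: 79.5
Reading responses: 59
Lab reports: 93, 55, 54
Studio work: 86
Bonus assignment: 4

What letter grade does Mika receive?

B-

Lab reports: drop 54 → average of remaining 2 = 148/2 = 74
Weighted total:
  Quizzes 79.5 × 0.4 = 31.8
  Reading responses 59 × 0.05 = 2.95
  Lab reports 74 × 0.39 = 28.86
  Studio work 86 × 0.16 = 13.76
Sum = 77.37
Bonus assignment: 77.37 + 4 = 81.37
81.37 is ≥ 81 and < 84 → B-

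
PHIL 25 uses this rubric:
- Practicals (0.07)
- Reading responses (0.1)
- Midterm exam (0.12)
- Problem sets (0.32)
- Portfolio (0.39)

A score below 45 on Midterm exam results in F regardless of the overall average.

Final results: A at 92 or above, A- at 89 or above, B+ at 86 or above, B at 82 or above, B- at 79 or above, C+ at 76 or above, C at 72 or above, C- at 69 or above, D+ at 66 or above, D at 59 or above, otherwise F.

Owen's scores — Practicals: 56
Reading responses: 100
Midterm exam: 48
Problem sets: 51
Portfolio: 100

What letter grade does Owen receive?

C

Midterm exam score 48 ≥ 45: minimum met.
Weighted total:
  Practicals 56 × 0.07 = 3.92
  Reading responses 100 × 0.1 = 10
  Midterm exam 48 × 0.12 = 5.76
  Problem sets 51 × 0.32 = 16.32
  Portfolio 100 × 0.39 = 39
Sum = 75
75 is ≥ 72 and < 76 → C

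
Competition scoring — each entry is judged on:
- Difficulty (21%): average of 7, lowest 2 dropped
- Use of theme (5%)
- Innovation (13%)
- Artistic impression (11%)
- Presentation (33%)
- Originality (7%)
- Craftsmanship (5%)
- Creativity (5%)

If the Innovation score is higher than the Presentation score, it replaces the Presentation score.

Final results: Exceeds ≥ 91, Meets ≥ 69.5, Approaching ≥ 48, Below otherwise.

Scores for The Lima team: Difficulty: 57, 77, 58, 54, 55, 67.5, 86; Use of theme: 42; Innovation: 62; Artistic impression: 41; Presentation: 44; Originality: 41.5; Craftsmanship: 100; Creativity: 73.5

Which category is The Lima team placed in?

Difficulty: drop 54, 55 → average of remaining 5 = 345.5/5 = 69.1
Innovation (62) > Presentation (44), so Presentation counts as 62.
Weighted total:
  Difficulty 69.1 × 0.21 = 14.511
  Use of theme 42 × 0.05 = 2.1
  Innovation 62 × 0.13 = 8.06
  Artistic impression 41 × 0.11 = 4.51
  Presentation 62 × 0.33 = 20.46
  Originality 41.5 × 0.07 = 2.905
  Craftsmanship 100 × 0.05 = 5
  Creativity 73.5 × 0.05 = 3.675
Sum = 61.221
61.221 is ≥ 48 and < 69.5 → Approaching

Approaching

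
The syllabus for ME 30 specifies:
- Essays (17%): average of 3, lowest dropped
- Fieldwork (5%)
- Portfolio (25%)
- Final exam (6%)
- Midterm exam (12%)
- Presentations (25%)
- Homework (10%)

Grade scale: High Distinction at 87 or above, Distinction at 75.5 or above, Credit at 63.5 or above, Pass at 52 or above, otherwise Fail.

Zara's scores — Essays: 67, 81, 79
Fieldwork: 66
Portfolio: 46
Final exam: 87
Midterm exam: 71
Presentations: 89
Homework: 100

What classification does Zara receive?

Credit

Essays: drop 67 → average of remaining 2 = 160/2 = 80
Weighted total:
  Essays 80 × 0.17 = 13.6
  Fieldwork 66 × 0.05 = 3.3
  Portfolio 46 × 0.25 = 11.5
  Final exam 87 × 0.06 = 5.22
  Midterm exam 71 × 0.12 = 8.52
  Presentations 89 × 0.25 = 22.25
  Homework 100 × 0.1 = 10
Sum = 74.39
74.39 is ≥ 63.5 and < 75.5 → Credit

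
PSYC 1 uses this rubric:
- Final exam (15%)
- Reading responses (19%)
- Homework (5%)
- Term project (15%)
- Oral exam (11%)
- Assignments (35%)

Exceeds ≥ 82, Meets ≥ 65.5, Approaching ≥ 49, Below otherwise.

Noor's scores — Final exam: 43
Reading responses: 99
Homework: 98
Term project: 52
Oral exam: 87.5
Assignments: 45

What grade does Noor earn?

Approaching

Weighted total:
  Final exam 43 × 0.15 = 6.45
  Reading responses 99 × 0.19 = 18.81
  Homework 98 × 0.05 = 4.9
  Term project 52 × 0.15 = 7.8
  Oral exam 87.5 × 0.11 = 9.625
  Assignments 45 × 0.35 = 15.75
Sum = 63.335
63.335 is ≥ 49 and < 65.5 → Approaching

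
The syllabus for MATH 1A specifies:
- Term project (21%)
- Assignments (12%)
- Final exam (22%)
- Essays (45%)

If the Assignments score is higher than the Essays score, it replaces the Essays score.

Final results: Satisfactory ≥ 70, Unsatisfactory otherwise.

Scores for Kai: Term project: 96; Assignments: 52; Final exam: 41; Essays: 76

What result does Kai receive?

Unsatisfactory

Assignments (52) ≤ Essays (76), so Essays stays at 76.
Weighted total:
  Term project 96 × 0.21 = 20.16
  Assignments 52 × 0.12 = 6.24
  Final exam 41 × 0.22 = 9.02
  Essays 76 × 0.45 = 34.2
Sum = 69.62
69.62 < 70 → Unsatisfactory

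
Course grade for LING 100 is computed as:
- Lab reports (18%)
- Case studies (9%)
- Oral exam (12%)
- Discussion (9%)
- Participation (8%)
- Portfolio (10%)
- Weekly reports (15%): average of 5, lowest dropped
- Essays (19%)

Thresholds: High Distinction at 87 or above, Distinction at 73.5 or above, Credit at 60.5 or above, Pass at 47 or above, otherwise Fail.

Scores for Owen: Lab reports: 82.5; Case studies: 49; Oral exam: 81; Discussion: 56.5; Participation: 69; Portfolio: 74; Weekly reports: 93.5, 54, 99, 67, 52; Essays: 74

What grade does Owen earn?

Weekly reports: drop 52 → average of remaining 4 = 313.5/4 = 78.375
Weighted total:
  Lab reports 82.5 × 0.18 = 14.85
  Case studies 49 × 0.09 = 4.41
  Oral exam 81 × 0.12 = 9.72
  Discussion 56.5 × 0.09 = 5.085
  Participation 69 × 0.08 = 5.52
  Portfolio 74 × 0.1 = 7.4
  Weekly reports 78.375 × 0.15 = 11.75625
  Essays 74 × 0.19 = 14.06
Sum = 72.80125
72.80125 is ≥ 60.5 and < 73.5 → Credit

Credit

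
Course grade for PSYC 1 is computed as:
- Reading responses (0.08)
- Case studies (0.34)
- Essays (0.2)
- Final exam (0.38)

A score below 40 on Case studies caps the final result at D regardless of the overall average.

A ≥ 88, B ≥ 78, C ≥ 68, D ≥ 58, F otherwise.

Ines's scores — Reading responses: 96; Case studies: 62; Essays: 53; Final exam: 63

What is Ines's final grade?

Case studies score 62 ≥ 40: minimum met.
Weighted total:
  Reading responses 96 × 0.08 = 7.68
  Case studies 62 × 0.34 = 21.08
  Essays 53 × 0.2 = 10.6
  Final exam 63 × 0.38 = 23.94
Sum = 63.3
63.3 is ≥ 58 and < 68 → D

D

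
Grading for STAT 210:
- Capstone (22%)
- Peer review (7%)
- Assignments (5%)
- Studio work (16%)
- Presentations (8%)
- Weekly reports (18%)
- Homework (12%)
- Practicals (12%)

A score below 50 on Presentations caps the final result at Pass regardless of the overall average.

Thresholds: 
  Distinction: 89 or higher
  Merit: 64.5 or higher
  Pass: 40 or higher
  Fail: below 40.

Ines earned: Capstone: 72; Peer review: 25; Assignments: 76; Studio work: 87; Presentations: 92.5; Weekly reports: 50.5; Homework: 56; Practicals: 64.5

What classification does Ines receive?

Merit

Presentations score 92.5 ≥ 50: minimum met.
Weighted total:
  Capstone 72 × 0.22 = 15.84
  Peer review 25 × 0.07 = 1.75
  Assignments 76 × 0.05 = 3.8
  Studio work 87 × 0.16 = 13.92
  Presentations 92.5 × 0.08 = 7.4
  Weekly reports 50.5 × 0.18 = 9.09
  Homework 56 × 0.12 = 6.72
  Practicals 64.5 × 0.12 = 7.74
Sum = 66.26
66.26 is ≥ 64.5 and < 89 → Merit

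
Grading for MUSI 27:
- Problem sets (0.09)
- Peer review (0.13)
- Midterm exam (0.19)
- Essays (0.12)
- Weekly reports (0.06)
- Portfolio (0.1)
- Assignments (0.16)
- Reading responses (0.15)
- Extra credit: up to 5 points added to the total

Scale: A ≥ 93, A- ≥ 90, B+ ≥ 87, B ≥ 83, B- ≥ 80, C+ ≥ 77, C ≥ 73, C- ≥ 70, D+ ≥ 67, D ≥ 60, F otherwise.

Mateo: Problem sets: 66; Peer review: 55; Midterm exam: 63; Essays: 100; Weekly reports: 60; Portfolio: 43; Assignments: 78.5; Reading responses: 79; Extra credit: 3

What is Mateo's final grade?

C-

Weighted total:
  Problem sets 66 × 0.09 = 5.94
  Peer review 55 × 0.13 = 7.15
  Midterm exam 63 × 0.19 = 11.97
  Essays 100 × 0.12 = 12
  Weekly reports 60 × 0.06 = 3.6
  Portfolio 43 × 0.1 = 4.3
  Assignments 78.5 × 0.16 = 12.56
  Reading responses 79 × 0.15 = 11.85
Sum = 69.37
Extra credit: 69.37 + 3 = 72.37
72.37 is ≥ 70 and < 73 → C-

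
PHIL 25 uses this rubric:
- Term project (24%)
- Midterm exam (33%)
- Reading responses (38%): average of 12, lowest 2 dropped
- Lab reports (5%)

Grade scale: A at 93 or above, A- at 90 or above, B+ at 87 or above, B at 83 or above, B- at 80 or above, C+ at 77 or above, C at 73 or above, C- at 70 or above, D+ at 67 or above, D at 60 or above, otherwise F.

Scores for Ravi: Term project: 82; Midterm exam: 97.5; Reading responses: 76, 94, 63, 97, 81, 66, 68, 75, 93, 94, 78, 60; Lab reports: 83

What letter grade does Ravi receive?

Reading responses: drop 60, 63 → average of remaining 10 = 822/10 = 82.2
Weighted total:
  Term project 82 × 0.24 = 19.68
  Midterm exam 97.5 × 0.33 = 32.175
  Reading responses 82.2 × 0.38 = 31.236
  Lab reports 83 × 0.05 = 4.15
Sum = 87.241
87.241 is ≥ 87 and < 90 → B+

B+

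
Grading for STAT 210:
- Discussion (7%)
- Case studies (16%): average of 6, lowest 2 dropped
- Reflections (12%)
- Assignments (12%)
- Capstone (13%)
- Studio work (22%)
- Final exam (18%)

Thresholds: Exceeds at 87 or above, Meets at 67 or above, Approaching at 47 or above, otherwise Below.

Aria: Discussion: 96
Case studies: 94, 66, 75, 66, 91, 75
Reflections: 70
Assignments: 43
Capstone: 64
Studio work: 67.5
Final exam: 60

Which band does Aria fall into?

Case studies: drop 66, 66 → average of remaining 4 = 335/4 = 83.75
Weighted total:
  Discussion 96 × 0.07 = 6.72
  Case studies 83.75 × 0.16 = 13.4
  Reflections 70 × 0.12 = 8.4
  Assignments 43 × 0.12 = 5.16
  Capstone 64 × 0.13 = 8.32
  Studio work 67.5 × 0.22 = 14.85
  Final exam 60 × 0.18 = 10.8
Sum = 67.65
67.65 is ≥ 67 and < 87 → Meets

Meets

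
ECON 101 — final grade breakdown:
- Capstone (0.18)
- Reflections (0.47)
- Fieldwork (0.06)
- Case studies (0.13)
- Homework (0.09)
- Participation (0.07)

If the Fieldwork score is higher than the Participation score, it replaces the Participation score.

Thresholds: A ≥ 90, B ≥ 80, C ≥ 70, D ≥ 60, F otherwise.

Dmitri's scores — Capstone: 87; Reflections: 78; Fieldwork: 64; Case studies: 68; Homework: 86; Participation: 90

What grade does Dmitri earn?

C

Fieldwork (64) ≤ Participation (90), so Participation stays at 90.
Weighted total:
  Capstone 87 × 0.18 = 15.66
  Reflections 78 × 0.47 = 36.66
  Fieldwork 64 × 0.06 = 3.84
  Case studies 68 × 0.13 = 8.84
  Homework 86 × 0.09 = 7.74
  Participation 90 × 0.07 = 6.3
Sum = 79.04
79.04 is ≥ 70 and < 80 → C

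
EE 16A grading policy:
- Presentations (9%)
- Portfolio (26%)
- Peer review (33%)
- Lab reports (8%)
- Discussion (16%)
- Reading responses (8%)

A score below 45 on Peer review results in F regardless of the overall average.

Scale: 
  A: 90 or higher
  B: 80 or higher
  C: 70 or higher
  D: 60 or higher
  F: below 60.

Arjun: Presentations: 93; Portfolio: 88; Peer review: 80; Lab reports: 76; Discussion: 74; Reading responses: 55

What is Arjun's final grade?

C

Peer review score 80 ≥ 45: minimum met.
Weighted total:
  Presentations 93 × 0.09 = 8.37
  Portfolio 88 × 0.26 = 22.88
  Peer review 80 × 0.33 = 26.4
  Lab reports 76 × 0.08 = 6.08
  Discussion 74 × 0.16 = 11.84
  Reading responses 55 × 0.08 = 4.4
Sum = 79.97
79.97 is ≥ 70 and < 80 → C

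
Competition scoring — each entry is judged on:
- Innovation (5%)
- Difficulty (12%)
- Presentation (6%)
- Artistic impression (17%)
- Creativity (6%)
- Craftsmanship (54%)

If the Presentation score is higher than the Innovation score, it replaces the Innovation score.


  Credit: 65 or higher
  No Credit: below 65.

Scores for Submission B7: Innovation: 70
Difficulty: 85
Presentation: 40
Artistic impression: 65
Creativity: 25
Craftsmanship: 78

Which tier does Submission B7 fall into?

Presentation (40) ≤ Innovation (70), so Innovation stays at 70.
Weighted total:
  Innovation 70 × 0.05 = 3.5
  Difficulty 85 × 0.12 = 10.2
  Presentation 40 × 0.06 = 2.4
  Artistic impression 65 × 0.17 = 11.05
  Creativity 25 × 0.06 = 1.5
  Craftsmanship 78 × 0.54 = 42.12
Sum = 70.77
70.77 ≥ 65 → Credit

Credit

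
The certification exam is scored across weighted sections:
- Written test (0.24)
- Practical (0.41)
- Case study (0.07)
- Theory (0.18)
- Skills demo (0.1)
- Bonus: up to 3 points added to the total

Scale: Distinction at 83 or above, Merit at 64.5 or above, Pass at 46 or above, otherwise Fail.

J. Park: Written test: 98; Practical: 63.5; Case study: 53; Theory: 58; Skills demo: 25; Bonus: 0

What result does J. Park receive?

Merit

Weighted total:
  Written test 98 × 0.24 = 23.52
  Practical 63.5 × 0.41 = 26.035
  Case study 53 × 0.07 = 3.71
  Theory 58 × 0.18 = 10.44
  Skills demo 25 × 0.1 = 2.5
Sum = 66.205
Bonus: 66.205 + 0 = 66.205
66.205 is ≥ 64.5 and < 83 → Merit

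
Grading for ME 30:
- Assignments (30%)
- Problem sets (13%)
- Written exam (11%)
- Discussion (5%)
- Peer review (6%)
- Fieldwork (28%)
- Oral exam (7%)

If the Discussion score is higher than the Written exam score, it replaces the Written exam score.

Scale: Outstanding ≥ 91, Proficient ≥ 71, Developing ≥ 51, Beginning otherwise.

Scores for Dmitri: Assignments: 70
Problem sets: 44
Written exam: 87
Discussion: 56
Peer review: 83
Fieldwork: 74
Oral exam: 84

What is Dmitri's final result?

Discussion (56) ≤ Written exam (87), so Written exam stays at 87.
Weighted total:
  Assignments 70 × 0.3 = 21
  Problem sets 44 × 0.13 = 5.72
  Written exam 87 × 0.11 = 9.57
  Discussion 56 × 0.05 = 2.8
  Peer review 83 × 0.06 = 4.98
  Fieldwork 74 × 0.28 = 20.72
  Oral exam 84 × 0.07 = 5.88
Sum = 70.67
70.67 is ≥ 51 and < 71 → Developing

Developing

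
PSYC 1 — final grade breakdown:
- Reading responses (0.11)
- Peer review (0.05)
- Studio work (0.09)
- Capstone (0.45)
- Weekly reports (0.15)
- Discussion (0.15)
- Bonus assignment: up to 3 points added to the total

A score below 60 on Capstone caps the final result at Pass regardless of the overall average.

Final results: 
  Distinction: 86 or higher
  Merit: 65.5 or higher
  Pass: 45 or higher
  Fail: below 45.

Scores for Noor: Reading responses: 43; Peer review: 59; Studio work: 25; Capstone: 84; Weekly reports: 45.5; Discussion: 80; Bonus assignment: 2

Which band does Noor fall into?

Capstone score 84 ≥ 60: minimum met.
Weighted total:
  Reading responses 43 × 0.11 = 4.73
  Peer review 59 × 0.05 = 2.95
  Studio work 25 × 0.09 = 2.25
  Capstone 84 × 0.45 = 37.8
  Weekly reports 45.5 × 0.15 = 6.825
  Discussion 80 × 0.15 = 12
Sum = 66.555
Bonus assignment: 66.555 + 2 = 68.555
68.555 is ≥ 65.5 and < 86 → Merit

Merit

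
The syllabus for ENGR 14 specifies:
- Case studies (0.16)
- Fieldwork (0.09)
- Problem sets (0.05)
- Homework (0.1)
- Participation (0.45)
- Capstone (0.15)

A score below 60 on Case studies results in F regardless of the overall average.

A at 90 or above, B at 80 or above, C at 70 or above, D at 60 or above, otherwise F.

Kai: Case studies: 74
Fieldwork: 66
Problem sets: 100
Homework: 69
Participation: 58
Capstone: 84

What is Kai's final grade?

Case studies score 74 ≥ 60: minimum met.
Weighted total:
  Case studies 74 × 0.16 = 11.84
  Fieldwork 66 × 0.09 = 5.94
  Problem sets 100 × 0.05 = 5
  Homework 69 × 0.1 = 6.9
  Participation 58 × 0.45 = 26.1
  Capstone 84 × 0.15 = 12.6
Sum = 68.38
68.38 is ≥ 60 and < 70 → D

D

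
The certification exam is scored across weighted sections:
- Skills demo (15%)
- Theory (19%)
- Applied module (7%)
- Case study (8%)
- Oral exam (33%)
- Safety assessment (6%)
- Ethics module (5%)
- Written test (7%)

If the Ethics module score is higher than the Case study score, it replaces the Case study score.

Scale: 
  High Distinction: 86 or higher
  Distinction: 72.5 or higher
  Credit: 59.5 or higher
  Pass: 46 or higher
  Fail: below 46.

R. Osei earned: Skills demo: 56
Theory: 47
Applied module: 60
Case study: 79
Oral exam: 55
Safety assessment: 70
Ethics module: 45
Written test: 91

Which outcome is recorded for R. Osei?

Pass

Ethics module (45) ≤ Case study (79), so Case study stays at 79.
Weighted total:
  Skills demo 56 × 0.15 = 8.4
  Theory 47 × 0.19 = 8.93
  Applied module 60 × 0.07 = 4.2
  Case study 79 × 0.08 = 6.32
  Oral exam 55 × 0.33 = 18.15
  Safety assessment 70 × 0.06 = 4.2
  Ethics module 45 × 0.05 = 2.25
  Written test 91 × 0.07 = 6.37
Sum = 58.82
58.82 is ≥ 46 and < 59.5 → Pass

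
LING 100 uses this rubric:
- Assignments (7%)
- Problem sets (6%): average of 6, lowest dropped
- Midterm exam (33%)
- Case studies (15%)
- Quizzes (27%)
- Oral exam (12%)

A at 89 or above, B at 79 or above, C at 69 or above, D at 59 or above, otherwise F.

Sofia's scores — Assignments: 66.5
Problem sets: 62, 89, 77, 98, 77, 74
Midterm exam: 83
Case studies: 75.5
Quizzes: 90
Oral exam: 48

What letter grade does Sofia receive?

C

Problem sets: drop 62 → average of remaining 5 = 415/5 = 83
Weighted total:
  Assignments 66.5 × 0.07 = 4.655
  Problem sets 83 × 0.06 = 4.98
  Midterm exam 83 × 0.33 = 27.39
  Case studies 75.5 × 0.15 = 11.325
  Quizzes 90 × 0.27 = 24.3
  Oral exam 48 × 0.12 = 5.76
Sum = 78.41
78.41 is ≥ 69 and < 79 → C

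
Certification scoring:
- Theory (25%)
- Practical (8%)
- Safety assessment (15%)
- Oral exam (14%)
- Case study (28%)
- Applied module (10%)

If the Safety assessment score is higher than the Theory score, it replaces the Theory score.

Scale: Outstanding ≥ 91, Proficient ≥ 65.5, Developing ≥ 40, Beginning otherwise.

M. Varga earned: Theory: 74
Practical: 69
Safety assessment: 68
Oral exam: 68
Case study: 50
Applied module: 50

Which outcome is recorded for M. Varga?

Safety assessment (68) ≤ Theory (74), so Theory stays at 74.
Weighted total:
  Theory 74 × 0.25 = 18.5
  Practical 69 × 0.08 = 5.52
  Safety assessment 68 × 0.15 = 10.2
  Oral exam 68 × 0.14 = 9.52
  Case study 50 × 0.28 = 14
  Applied module 50 × 0.1 = 5
Sum = 62.74
62.74 is ≥ 40 and < 65.5 → Developing

Developing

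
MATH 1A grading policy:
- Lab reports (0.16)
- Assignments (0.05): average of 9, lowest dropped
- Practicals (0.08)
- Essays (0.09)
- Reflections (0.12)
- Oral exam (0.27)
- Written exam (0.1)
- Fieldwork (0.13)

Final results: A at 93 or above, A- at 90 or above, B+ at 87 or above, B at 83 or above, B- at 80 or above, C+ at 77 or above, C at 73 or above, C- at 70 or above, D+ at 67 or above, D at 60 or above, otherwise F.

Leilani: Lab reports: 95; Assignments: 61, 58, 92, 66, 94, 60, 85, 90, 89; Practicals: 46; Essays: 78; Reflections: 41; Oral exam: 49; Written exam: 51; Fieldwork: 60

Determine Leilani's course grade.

D

Assignments: drop 58 → average of remaining 8 = 637/8 = 79.625
Weighted total:
  Lab reports 95 × 0.16 = 15.2
  Assignments 79.625 × 0.05 = 3.98125
  Practicals 46 × 0.08 = 3.68
  Essays 78 × 0.09 = 7.02
  Reflections 41 × 0.12 = 4.92
  Oral exam 49 × 0.27 = 13.23
  Written exam 51 × 0.1 = 5.1
  Fieldwork 60 × 0.13 = 7.8
Sum = 60.93125
60.93125 is ≥ 60 and < 67 → D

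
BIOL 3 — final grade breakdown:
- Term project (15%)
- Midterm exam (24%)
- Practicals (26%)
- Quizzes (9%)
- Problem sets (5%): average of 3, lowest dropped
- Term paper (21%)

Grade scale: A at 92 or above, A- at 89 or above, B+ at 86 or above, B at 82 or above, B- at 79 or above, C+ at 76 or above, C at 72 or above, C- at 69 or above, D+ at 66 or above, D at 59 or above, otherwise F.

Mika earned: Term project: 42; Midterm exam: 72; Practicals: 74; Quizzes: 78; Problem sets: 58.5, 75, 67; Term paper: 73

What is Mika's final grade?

D+

Problem sets: drop 58.5 → average of remaining 2 = 142/2 = 71
Weighted total:
  Term project 42 × 0.15 = 6.3
  Midterm exam 72 × 0.24 = 17.28
  Practicals 74 × 0.26 = 19.24
  Quizzes 78 × 0.09 = 7.02
  Problem sets 71 × 0.05 = 3.55
  Term paper 73 × 0.21 = 15.33
Sum = 68.72
68.72 is ≥ 66 and < 69 → D+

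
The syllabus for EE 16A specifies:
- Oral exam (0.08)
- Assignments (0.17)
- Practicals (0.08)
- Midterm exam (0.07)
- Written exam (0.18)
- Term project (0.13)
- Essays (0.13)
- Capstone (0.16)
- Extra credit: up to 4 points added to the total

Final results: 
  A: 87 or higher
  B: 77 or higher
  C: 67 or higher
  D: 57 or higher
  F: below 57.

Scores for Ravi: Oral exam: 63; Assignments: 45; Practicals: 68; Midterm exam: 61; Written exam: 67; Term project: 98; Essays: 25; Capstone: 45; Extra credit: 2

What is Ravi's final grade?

Weighted total:
  Oral exam 63 × 0.08 = 5.04
  Assignments 45 × 0.17 = 7.65
  Practicals 68 × 0.08 = 5.44
  Midterm exam 61 × 0.07 = 4.27
  Written exam 67 × 0.18 = 12.06
  Term project 98 × 0.13 = 12.74
  Essays 25 × 0.13 = 3.25
  Capstone 45 × 0.16 = 7.2
Sum = 57.65
Extra credit: 57.65 + 2 = 59.65
59.65 is ≥ 57 and < 67 → D

D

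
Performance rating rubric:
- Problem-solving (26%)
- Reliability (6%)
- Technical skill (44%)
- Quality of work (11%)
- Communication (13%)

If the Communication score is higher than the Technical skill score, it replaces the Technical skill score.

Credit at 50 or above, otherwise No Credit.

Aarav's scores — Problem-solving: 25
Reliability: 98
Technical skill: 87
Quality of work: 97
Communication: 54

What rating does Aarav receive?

Communication (54) ≤ Technical skill (87), so Technical skill stays at 87.
Weighted total:
  Problem-solving 25 × 0.26 = 6.5
  Reliability 98 × 0.06 = 5.88
  Technical skill 87 × 0.44 = 38.28
  Quality of work 97 × 0.11 = 10.67
  Communication 54 × 0.13 = 7.02
Sum = 68.35
68.35 ≥ 50 → Credit

Credit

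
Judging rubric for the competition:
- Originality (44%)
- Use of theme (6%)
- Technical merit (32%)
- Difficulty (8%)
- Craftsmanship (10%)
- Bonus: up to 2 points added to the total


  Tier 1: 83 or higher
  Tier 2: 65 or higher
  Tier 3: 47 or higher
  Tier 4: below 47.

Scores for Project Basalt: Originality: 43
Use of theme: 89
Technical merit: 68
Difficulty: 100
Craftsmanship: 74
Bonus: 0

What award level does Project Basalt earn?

Weighted total:
  Originality 43 × 0.44 = 18.92
  Use of theme 89 × 0.06 = 5.34
  Technical merit 68 × 0.32 = 21.76
  Difficulty 100 × 0.08 = 8
  Craftsmanship 74 × 0.1 = 7.4
Sum = 61.42
Bonus: 61.42 + 0 = 61.42
61.42 is ≥ 47 and < 65 → Tier 3

Tier 3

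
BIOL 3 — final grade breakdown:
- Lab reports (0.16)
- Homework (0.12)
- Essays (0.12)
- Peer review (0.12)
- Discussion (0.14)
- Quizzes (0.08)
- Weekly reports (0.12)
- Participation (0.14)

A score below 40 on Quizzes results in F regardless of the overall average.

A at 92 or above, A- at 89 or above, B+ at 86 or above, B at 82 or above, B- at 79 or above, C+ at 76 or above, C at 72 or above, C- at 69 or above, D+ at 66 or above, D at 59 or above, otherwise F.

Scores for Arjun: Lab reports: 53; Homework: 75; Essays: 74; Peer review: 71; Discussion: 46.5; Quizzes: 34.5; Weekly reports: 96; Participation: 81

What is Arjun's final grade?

F

Quizzes score 34.5 < 40: minimum not met.
Weighted total:
  Lab reports 53 × 0.16 = 8.48
  Homework 75 × 0.12 = 9
  Essays 74 × 0.12 = 8.88
  Peer review 71 × 0.12 = 8.52
  Discussion 46.5 × 0.14 = 6.51
  Quizzes 34.5 × 0.08 = 2.76
  Weekly reports 96 × 0.12 = 11.52
  Participation 81 × 0.14 = 11.34
Sum = 67.01
Because the Quizzes minimum was not met, the result is F.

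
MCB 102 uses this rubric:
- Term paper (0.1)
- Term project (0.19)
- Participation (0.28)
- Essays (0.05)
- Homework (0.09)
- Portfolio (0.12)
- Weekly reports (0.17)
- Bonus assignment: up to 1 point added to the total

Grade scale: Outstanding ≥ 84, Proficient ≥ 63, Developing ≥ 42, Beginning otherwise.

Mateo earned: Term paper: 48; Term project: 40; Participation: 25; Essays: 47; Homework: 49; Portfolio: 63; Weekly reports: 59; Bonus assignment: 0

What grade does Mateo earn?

Weighted total:
  Term paper 48 × 0.1 = 4.8
  Term project 40 × 0.19 = 7.6
  Participation 25 × 0.28 = 7
  Essays 47 × 0.05 = 2.35
  Homework 49 × 0.09 = 4.41
  Portfolio 63 × 0.12 = 7.56
  Weekly reports 59 × 0.17 = 10.03
Sum = 43.75
Bonus assignment: 43.75 + 0 = 43.75
43.75 is ≥ 42 and < 63 → Developing

Developing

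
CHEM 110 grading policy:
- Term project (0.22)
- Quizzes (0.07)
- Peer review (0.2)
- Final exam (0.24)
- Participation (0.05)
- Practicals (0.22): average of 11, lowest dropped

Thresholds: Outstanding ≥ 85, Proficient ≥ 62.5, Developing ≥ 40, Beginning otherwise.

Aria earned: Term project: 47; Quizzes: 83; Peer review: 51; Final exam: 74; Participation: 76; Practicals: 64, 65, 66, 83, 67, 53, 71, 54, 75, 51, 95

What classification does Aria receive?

Proficient

Practicals: drop 51 → average of remaining 10 = 693/10 = 69.3
Weighted total:
  Term project 47 × 0.22 = 10.34
  Quizzes 83 × 0.07 = 5.81
  Peer review 51 × 0.2 = 10.2
  Final exam 74 × 0.24 = 17.76
  Participation 76 × 0.05 = 3.8
  Practicals 69.3 × 0.22 = 15.246
Sum = 63.156
63.156 is ≥ 62.5 and < 85 → Proficient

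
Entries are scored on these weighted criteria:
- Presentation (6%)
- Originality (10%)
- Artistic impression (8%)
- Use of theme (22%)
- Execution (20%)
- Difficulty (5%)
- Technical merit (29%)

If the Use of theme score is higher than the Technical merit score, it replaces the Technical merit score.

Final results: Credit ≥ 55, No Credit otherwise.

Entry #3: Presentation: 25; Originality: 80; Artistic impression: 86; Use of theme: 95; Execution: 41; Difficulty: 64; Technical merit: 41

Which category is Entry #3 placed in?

Use of theme (95) > Technical merit (41), so Technical merit counts as 95.
Weighted total:
  Presentation 25 × 0.06 = 1.5
  Originality 80 × 0.1 = 8
  Artistic impression 86 × 0.08 = 6.88
  Use of theme 95 × 0.22 = 20.9
  Execution 41 × 0.2 = 8.2
  Difficulty 64 × 0.05 = 3.2
  Technical merit 95 × 0.29 = 27.55
Sum = 76.23
76.23 ≥ 55 → Credit

Credit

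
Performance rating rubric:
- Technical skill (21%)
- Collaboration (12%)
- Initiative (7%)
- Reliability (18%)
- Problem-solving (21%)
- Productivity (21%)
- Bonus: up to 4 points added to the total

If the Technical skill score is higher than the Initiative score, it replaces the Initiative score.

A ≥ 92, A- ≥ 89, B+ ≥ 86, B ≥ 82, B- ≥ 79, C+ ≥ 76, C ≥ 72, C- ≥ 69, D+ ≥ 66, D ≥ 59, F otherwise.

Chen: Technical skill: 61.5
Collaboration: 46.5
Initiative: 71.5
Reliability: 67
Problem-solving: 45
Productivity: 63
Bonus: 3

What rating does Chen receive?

D

Technical skill (61.5) ≤ Initiative (71.5), so Initiative stays at 71.5.
Weighted total:
  Technical skill 61.5 × 0.21 = 12.915
  Collaboration 46.5 × 0.12 = 5.58
  Initiative 71.5 × 0.07 = 5.005
  Reliability 67 × 0.18 = 12.06
  Problem-solving 45 × 0.21 = 9.45
  Productivity 63 × 0.21 = 13.23
Sum = 58.24
Bonus: 58.24 + 3 = 61.24
61.24 is ≥ 59 and < 66 → D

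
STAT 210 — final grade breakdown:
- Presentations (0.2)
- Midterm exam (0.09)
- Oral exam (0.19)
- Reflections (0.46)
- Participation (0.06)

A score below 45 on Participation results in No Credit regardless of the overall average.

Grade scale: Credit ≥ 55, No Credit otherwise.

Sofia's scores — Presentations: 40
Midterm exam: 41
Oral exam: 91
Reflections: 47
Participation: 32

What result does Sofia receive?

Participation score 32 < 45: minimum not met.
Weighted total:
  Presentations 40 × 0.2 = 8
  Midterm exam 41 × 0.09 = 3.69
  Oral exam 91 × 0.19 = 17.29
  Reflections 47 × 0.46 = 21.62
  Participation 32 × 0.06 = 1.92
Sum = 52.52
Because the Participation minimum was not met, the result is No Credit.

No Credit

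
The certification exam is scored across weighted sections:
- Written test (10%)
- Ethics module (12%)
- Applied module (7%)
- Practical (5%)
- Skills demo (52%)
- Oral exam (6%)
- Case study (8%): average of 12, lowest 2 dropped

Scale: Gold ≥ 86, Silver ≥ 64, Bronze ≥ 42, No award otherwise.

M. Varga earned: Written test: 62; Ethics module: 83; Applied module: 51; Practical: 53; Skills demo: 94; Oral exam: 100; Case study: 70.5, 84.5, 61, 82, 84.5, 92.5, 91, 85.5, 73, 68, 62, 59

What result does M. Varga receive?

Silver

Case study: drop 59, 61 → average of remaining 10 = 793.5/10 = 79.35
Weighted total:
  Written test 62 × 0.1 = 6.2
  Ethics module 83 × 0.12 = 9.96
  Applied module 51 × 0.07 = 3.57
  Practical 53 × 0.05 = 2.65
  Skills demo 94 × 0.52 = 48.88
  Oral exam 100 × 0.06 = 6
  Case study 79.35 × 0.08 = 6.348
Sum = 83.608
83.608 is ≥ 64 and < 86 → Silver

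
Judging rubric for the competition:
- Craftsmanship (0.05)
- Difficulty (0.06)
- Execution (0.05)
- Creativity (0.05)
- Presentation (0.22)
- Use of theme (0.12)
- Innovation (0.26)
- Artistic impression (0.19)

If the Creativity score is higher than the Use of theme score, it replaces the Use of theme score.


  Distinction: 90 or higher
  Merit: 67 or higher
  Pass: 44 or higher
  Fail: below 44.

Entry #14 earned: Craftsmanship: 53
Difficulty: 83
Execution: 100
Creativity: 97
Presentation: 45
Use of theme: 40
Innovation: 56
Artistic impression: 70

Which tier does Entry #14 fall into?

Creativity (97) > Use of theme (40), so Use of theme counts as 97.
Weighted total:
  Craftsmanship 53 × 0.05 = 2.65
  Difficulty 83 × 0.06 = 4.98
  Execution 100 × 0.05 = 5
  Creativity 97 × 0.05 = 4.85
  Presentation 45 × 0.22 = 9.9
  Use of theme 97 × 0.12 = 11.64
  Innovation 56 × 0.26 = 14.56
  Artistic impression 70 × 0.19 = 13.3
Sum = 66.88
66.88 is ≥ 44 and < 67 → Pass

Pass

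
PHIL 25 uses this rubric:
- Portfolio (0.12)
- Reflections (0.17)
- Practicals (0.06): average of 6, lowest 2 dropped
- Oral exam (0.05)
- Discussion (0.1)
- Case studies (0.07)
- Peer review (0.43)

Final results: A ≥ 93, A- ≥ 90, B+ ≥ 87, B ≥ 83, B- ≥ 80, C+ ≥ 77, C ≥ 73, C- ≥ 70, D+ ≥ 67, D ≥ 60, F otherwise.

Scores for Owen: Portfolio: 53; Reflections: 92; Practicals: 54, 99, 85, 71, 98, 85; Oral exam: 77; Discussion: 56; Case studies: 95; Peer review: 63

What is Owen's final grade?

Practicals: drop 54, 71 → average of remaining 4 = 367/4 = 91.75
Weighted total:
  Portfolio 53 × 0.12 = 6.36
  Reflections 92 × 0.17 = 15.64
  Practicals 91.75 × 0.06 = 5.505
  Oral exam 77 × 0.05 = 3.85
  Discussion 56 × 0.1 = 5.6
  Case studies 95 × 0.07 = 6.65
  Peer review 63 × 0.43 = 27.09
Sum = 70.695
70.695 is ≥ 70 and < 73 → C-

C-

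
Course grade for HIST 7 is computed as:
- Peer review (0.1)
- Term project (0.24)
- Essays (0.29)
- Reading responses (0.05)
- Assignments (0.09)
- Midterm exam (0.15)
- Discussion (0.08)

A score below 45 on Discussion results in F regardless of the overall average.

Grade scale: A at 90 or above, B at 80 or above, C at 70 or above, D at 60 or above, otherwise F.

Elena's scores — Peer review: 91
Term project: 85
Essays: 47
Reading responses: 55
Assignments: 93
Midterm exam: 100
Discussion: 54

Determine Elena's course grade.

C

Discussion score 54 ≥ 45: minimum met.
Weighted total:
  Peer review 91 × 0.1 = 9.1
  Term project 85 × 0.24 = 20.4
  Essays 47 × 0.29 = 13.63
  Reading responses 55 × 0.05 = 2.75
  Assignments 93 × 0.09 = 8.37
  Midterm exam 100 × 0.15 = 15
  Discussion 54 × 0.08 = 4.32
Sum = 73.57
73.57 is ≥ 70 and < 80 → C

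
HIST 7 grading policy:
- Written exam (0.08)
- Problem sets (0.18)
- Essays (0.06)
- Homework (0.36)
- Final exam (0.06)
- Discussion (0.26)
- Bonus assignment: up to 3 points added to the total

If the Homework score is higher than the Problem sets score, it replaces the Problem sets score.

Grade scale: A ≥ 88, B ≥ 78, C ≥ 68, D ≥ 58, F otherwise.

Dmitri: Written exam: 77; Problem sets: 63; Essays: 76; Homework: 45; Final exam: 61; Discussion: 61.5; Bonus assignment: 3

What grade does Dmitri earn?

Homework (45) ≤ Problem sets (63), so Problem sets stays at 63.
Weighted total:
  Written exam 77 × 0.08 = 6.16
  Problem sets 63 × 0.18 = 11.34
  Essays 76 × 0.06 = 4.56
  Homework 45 × 0.36 = 16.2
  Final exam 61 × 0.06 = 3.66
  Discussion 61.5 × 0.26 = 15.99
Sum = 57.91
Bonus assignment: 57.91 + 3 = 60.91
60.91 is ≥ 58 and < 68 → D

D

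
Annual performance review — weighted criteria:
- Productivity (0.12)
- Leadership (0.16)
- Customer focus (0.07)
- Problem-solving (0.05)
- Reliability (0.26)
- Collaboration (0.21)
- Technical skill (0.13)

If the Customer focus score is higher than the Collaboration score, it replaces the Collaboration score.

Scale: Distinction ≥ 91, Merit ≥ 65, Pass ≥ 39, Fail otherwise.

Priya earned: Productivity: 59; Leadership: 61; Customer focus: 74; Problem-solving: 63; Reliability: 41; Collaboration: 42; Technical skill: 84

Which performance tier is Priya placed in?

Customer focus (74) > Collaboration (42), so Collaboration counts as 74.
Weighted total:
  Productivity 59 × 0.12 = 7.08
  Leadership 61 × 0.16 = 9.76
  Customer focus 74 × 0.07 = 5.18
  Problem-solving 63 × 0.05 = 3.15
  Reliability 41 × 0.26 = 10.66
  Collaboration 74 × 0.21 = 15.54
  Technical skill 84 × 0.13 = 10.92
Sum = 62.29
62.29 is ≥ 39 and < 65 → Pass

Pass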